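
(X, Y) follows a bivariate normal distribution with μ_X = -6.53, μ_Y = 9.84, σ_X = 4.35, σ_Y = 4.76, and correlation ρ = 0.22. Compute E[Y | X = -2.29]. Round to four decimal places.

For a bivariate normal, E[Y | X=x] = μ_Y + ρ·(σ_Y/σ_X)·(x − μ_X).
E[Y | X=-2.29] = 9.84 + (0.22)·(4.76/4.35)·(-2.29 − (-6.53)) = 9.84 + (0.24074)·(4.24) = 10.8607.

10.8607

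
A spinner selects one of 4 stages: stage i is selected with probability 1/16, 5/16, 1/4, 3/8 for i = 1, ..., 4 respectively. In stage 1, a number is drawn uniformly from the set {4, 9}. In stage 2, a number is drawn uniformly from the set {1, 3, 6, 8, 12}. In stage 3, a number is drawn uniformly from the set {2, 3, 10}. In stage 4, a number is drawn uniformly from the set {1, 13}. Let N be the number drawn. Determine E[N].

197/32

E[N | stage 1] = (4+9)/2 = 13/2.
E[N | stage 2] = (1+3+6+8+12)/5 = 6.
E[N | stage 3] = (2+3+10)/3 = 5.
E[N | stage 4] = (1+13)/2 = 7.
E[N] = (1/16)·(13/2) + (5/16)·(6) + (1/4)·(5) + (3/8)·(7) = 197/32.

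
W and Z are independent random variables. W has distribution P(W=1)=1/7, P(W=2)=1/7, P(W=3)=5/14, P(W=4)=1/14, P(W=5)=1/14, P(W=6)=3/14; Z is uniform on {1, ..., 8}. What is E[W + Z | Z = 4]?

52/7

P(Z = 4) = 1/8.
Summing (W+Z)·P(x,y) over outcomes with Z = 4 gives 13/14.
E[W + Z | Z = 4] = (13/14) / (1/8) = 52/7.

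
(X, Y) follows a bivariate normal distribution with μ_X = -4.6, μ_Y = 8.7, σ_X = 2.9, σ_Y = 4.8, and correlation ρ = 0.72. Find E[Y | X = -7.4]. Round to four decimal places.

For a bivariate normal, E[Y | X=x] = μ_Y + ρ·(σ_Y/σ_X)·(x − μ_X).
E[Y | X=-7.4] = 8.7 + (0.72)·(4.8/2.9)·(-7.4 − (-4.6)) = 8.7 + (1.1917)·(-2.8) = 5.3632.

5.3632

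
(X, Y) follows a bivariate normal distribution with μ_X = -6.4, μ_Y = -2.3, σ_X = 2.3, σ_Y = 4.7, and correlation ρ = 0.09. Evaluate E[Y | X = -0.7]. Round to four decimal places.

E[Y | X=x] = μ_Y + ρ(σ_Y/σ_X)(x − μ_X) for jointly normal variables.
E[Y | X=-0.7] = -2.3 + (0.09)·(4.7/2.3)·(-0.7 − (-6.4)) = -2.3 + (0.18391)·(5.7) = -1.2517.

-1.2517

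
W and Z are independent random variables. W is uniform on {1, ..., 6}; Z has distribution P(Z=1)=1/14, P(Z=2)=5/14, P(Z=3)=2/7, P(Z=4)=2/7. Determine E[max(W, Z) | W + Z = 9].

P(W + Z = 9) = 2/21.
Summing max(W,Z)·P(x,y) over outcomes with W + Z = 9 gives 11/21.
E[max(W, Z) | W + Z = 9] = (11/21) / (2/21) = 11/2.

11/2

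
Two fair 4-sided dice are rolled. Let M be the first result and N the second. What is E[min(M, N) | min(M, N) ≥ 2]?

23/9

Outcomes with min(M, N) ≥ 2: (2,2), (2,3), (2,4), (3,2), (3,3), (3,4), (4,2), (4,3), (4,4), each with probability 1/16.
E[min(M, N) | min(M, N) ≥ 2] = (2 + 2 + 2 + 2 + 3 + 3 + 2 + 3 + 4) / 9 = 23/9.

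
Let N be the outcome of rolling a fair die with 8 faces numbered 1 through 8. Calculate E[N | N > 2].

11/2

Given N > 2, N is equally likely to be any of {3, 4, 5, 6, 7, 8}.
E[N | N > 2] = (3 + 4 + 5 + 6 + 7 + 8) / 6 = 11/2.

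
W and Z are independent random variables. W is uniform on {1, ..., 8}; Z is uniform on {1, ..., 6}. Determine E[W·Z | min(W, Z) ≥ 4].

30

P(min(W, Z) ≥ 4) = 5/16.
Summing WZ·P(x,y) over outcomes with min(W, Z) ≥ 4 gives 75/8.
E[W·Z | min(W, Z) ≥ 4] = (75/8) / (5/16) = 30.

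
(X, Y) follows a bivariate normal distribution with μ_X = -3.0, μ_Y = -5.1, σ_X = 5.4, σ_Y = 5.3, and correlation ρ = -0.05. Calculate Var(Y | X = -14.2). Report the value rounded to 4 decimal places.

28.0198

Var(Y | X=x) = (1 − ρ²)·σ_Y².
Var(Y | X=-14.2) = (5.3)²·(1 − (-0.05)²) = 28.09·0.9975 = 28.0198.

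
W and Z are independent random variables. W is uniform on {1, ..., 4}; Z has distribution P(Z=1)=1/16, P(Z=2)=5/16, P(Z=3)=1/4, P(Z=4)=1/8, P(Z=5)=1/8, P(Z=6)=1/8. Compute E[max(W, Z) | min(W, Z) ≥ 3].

P(min(W, Z) ≥ 3) = 5/16.
Summing max(W,Z)·P(x,y) over outcomes with min(W, Z) ≥ 3 gives 11/8.
E[max(W, Z) | min(W, Z) ≥ 3] = (11/8) / (5/16) = 22/5.

22/5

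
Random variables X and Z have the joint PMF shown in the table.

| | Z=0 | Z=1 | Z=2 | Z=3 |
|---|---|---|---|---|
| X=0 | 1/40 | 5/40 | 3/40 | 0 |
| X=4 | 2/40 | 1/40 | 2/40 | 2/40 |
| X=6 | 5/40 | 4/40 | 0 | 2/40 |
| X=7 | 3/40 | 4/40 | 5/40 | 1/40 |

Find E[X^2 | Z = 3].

P(Z = 3) = 1/8.
Σ X^2·P over the event = 16·(2/40) + 36·(2/40) + 49·(1/40) = 153/40.
E[X^2 | Z = 3] = (153/40) / (1/8) = 153/5.

153/5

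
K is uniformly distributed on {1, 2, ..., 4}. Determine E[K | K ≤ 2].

Given K ≤ 2, K is equally likely to be any of {1, 2}.
E[K | K ≤ 2] = (1 + 2) / 2 = 3/2.

3/2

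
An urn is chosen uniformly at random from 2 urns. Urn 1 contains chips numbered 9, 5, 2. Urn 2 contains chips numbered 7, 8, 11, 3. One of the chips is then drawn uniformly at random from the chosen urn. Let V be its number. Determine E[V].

E[V | urn 1] = (9+5+2)/3 = 16/3.
E[V | urn 2] = (7+8+11+3)/4 = 29/4.
E[V] = (1/2)·(16/3) + (1/2)·(29/4) = 151/24.

151/24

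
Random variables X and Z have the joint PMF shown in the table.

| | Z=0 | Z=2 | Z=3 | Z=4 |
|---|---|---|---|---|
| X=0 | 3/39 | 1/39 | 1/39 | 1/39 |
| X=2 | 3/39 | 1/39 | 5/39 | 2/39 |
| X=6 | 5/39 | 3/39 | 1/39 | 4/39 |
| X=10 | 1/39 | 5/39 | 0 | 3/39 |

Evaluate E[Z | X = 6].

25/13

P(X = 6) = 1/3.
Σ Z·P over the event = 0·(5/39) + 2·(3/39) + 3·(1/39) + 4·(4/39) = 25/39.
E[Z | X = 6] = (25/39) / (1/3) = 25/13.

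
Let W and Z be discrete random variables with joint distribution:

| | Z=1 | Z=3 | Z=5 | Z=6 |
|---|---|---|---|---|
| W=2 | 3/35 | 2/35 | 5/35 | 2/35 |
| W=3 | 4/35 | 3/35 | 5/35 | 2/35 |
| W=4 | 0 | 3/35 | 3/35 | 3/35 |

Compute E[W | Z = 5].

P(Z = 5) = 13/35.
Σ W·P over the event = 2·(5/35) + 3·(5/35) + 4·(3/35) = 37/35.
E[W | Z = 5] = (37/35) / (13/35) = 37/13.

37/13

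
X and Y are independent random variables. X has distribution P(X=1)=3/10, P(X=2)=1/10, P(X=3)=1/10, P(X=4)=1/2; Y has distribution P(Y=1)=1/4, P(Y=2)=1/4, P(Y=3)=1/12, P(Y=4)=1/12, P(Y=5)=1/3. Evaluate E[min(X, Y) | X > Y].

P(X > Y) = 11/30.
Summing min(X,Y)·P(x,y) over outcomes with X > Y gives 3/5.
E[min(X, Y) | X > Y] = (3/5) / (11/30) = 18/11.

18/11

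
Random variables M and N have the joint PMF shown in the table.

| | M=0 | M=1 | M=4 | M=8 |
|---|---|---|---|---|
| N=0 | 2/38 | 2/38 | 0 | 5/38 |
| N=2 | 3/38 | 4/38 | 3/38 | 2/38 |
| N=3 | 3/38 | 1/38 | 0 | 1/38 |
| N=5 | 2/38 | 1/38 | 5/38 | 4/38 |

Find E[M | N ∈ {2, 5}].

P(N ∈ {2, 5}) = 12/19.
Σ M·P over the event = 0·(3/38) + 0·(2/38) + 1·(4/38) + 1·(1/38) + 4·(3/38) + 4·(5/38) + 8·(2/38) + 8·(4/38) = 85/38.
E[M | N ∈ {2, 5}] = (85/38) / (12/19) = 85/24.

85/24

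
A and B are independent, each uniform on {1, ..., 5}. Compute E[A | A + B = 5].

5/2

P(A + B = 5) = 4/25.
Summing A·P(x,y) over outcomes with A + B = 5 gives 2/5.
E[A | A + B = 5] = (2/5) / (4/25) = 5/2.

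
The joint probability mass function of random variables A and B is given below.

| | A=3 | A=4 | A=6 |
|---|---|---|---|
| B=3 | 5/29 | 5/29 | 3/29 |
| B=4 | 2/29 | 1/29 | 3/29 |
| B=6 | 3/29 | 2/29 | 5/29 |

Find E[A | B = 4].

P(B = 4) = 6/29.
Σ A·P over the event = 3·(2/29) + 4·(1/29) + 6·(3/29) = 28/29.
E[A | B = 4] = (28/29) / (6/29) = 14/3.

14/3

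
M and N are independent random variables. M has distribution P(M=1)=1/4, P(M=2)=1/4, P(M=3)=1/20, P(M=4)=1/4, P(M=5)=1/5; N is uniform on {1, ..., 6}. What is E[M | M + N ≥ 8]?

78/19

P(M + N ≥ 8) = 19/60.
Summing M·P(x,y) over outcomes with M + N ≥ 8 gives 13/10.
E[M | M + N ≥ 8] = (13/10) / (19/60) = 78/19.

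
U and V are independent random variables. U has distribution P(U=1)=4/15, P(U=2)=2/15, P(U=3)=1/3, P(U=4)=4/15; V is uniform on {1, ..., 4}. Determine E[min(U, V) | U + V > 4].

P(U + V > 4) = 13/20.
Summing min(U,V)·P(x,y) over outcomes with U + V > 4 gives 23/15.
E[min(U, V) | U + V > 4] = (23/15) / (13/20) = 92/39.

92/39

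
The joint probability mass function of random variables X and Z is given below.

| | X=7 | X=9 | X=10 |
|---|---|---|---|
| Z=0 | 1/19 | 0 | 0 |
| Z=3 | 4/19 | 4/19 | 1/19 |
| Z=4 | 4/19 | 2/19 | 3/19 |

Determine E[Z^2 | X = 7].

100/9

P(X = 7) = 9/19.
Summing Z^2·P(X=x,Z=y) over the conditioning event gives 100/19.
E[Z^2 | X = 7] = (100/19) / (9/19) = 100/9.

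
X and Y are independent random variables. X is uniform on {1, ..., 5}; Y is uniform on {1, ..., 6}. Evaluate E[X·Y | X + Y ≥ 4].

P(X + Y ≥ 4) = 9/10.
Summing XY·P(x,y) over outcomes with X + Y ≥ 4 gives 31/3.
E[X·Y | X + Y ≥ 4] = (31/3) / (9/10) = 310/27.

310/27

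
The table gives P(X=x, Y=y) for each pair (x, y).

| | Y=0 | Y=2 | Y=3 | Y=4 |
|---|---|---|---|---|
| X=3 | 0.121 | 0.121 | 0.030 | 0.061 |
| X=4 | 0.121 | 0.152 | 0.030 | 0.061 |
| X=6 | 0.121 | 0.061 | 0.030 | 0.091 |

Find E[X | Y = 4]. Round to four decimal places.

4.5681

P(Y = 4) = 0.213.
Σ X·P over the event = 3·(0.061) + 4·(0.061) + 6·(0.091) = 0.973.
E[X | Y = 4] = (0.973) / (0.213) = 4.5681.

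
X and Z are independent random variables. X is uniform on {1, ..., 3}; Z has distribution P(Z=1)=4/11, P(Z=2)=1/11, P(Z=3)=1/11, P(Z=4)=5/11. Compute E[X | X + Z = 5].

10/7

P(X + Z = 5) = 7/33.
Summing X·P(x,y) over outcomes with X + Z = 5 gives 10/33.
E[X | X + Z = 5] = (10/33) / (7/33) = 10/7.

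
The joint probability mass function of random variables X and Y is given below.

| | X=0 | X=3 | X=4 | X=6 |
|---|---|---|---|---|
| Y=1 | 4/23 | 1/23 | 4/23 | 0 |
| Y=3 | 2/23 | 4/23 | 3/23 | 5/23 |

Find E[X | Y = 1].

19/9

P(Y = 1) = 9/23.
Σ X·P over the event = 0·(4/23) + 3·(1/23) + 4·(4/23) = 19/23.
E[X | Y = 1] = (19/23) / (9/23) = 19/9.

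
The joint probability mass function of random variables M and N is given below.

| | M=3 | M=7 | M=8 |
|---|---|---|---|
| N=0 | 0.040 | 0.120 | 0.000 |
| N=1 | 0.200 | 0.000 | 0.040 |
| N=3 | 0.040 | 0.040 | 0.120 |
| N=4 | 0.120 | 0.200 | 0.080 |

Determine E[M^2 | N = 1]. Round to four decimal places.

18.1667

P(N = 1) = 0.240.
Σ M^2·P over the event = 9·(0.200) + 64·(0.040) = 4.360.
E[M^2 | N = 1] = (4.360) / (0.240) = 18.1667.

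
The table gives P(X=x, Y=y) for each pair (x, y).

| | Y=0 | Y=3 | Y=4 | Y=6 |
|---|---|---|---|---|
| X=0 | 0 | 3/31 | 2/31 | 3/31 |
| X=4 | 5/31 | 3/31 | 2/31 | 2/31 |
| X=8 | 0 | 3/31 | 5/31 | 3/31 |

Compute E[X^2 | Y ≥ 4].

P(Y ≥ 4) = 17/31.
Σ X^2·P over the event = 0·(2/31) + 0·(3/31) + 16·(2/31) + 16·(2/31) + 64·(5/31) + 64·(3/31) = 576/31.
E[X^2 | Y ≥ 4] = (576/31) / (17/31) = 576/17.

576/17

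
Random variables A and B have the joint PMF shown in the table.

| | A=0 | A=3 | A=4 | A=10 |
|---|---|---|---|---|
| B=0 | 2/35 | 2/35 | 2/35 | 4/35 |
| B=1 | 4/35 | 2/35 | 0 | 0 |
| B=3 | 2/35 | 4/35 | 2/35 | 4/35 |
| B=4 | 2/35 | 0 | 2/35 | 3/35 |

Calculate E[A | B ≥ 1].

P(B ≥ 1) = 5/7.
Summing A·P(A=x,B=y) over the conditioning event gives 104/35.
E[A | B ≥ 1] = (104/35) / (5/7) = 104/25.

104/25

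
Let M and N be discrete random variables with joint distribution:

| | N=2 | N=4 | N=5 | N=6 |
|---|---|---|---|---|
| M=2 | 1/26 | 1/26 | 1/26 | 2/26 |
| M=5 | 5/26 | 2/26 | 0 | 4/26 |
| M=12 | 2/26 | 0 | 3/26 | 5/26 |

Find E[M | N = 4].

P(N = 4) = 3/26.
Σ M·P over the event = 2·(1/26) + 5·(2/26) = 6/13.
E[M | N = 4] = (6/13) / (3/26) = 4.

4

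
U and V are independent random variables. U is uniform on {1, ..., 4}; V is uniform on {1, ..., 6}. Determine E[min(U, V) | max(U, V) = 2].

4/3

Outcomes with max(U, V) = 2: (1,2), (2,1), (2,2), each with probability 1/24.
E[min(U, V) | max(U, V) = 2] = (1 + 1 + 2) / 3 = 4/3.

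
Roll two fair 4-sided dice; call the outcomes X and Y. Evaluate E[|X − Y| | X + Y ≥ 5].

7/5

Outcomes with X + Y ≥ 5: (1,4), (2,3), (2,4), (3,2), (3,3), (3,4), (4,1), (4,2), (4,3), (4,4), each with probability 1/16.
E[|X − Y| | X + Y ≥ 5] = (3 + 1 + 2 + 1 + 0 + 1 + 3 + 2 + 1 + 0) / 10 = 7/5.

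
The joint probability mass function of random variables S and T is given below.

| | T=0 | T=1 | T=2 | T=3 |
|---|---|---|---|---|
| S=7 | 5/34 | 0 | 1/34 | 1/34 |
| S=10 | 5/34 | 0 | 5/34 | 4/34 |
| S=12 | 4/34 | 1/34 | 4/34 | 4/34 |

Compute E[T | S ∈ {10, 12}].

43/27

P(S ∈ {10, 12}) = 27/34.
Σ T·P over the event = 0·(5/34) + 2·(5/34) + 3·(4/34) + 0·(4/34) + 1·(1/34) + 2·(4/34) + 3·(4/34) = 43/34.
E[T | S ∈ {10, 12}] = (43/34) / (27/34) = 43/27.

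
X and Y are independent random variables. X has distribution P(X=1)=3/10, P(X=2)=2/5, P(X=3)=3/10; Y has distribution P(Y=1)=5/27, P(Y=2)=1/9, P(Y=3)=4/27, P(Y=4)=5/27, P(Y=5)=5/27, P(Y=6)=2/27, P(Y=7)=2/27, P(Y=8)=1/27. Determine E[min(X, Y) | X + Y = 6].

91/47

P(X + Y = 6) = 47/270.
Summing min(X,Y)·P(x,y) over outcomes with X + Y = 6 gives 91/270.
E[min(X, Y) | X + Y = 6] = (91/270) / (47/270) = 91/47.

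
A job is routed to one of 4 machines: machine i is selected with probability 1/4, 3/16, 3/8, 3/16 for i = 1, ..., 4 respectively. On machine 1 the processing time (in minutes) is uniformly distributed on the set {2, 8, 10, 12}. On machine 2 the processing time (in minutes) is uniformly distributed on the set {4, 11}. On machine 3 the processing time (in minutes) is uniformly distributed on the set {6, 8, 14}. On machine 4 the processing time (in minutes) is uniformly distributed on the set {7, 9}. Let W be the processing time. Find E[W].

269/32

E[W | machine 1] = (2+8+10+12)/4 = 8.
E[W | machine 2] = (4+11)/2 = 15/2.
E[W | machine 3] = (6+8+14)/3 = 28/3.
E[W | machine 4] = (7+9)/2 = 8.
By the law of total expectation,
E[W] = (1/4)·(8) + (3/16)·(15/2) + (3/8)·(28/3) + (3/16)·(8) = 269/32.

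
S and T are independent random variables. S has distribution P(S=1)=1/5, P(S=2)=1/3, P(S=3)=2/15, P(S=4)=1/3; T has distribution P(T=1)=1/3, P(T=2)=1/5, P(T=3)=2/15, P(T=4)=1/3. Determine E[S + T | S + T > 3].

63/11

P(S + T > 3) = 176/225.
Summing (S+T)·P(x,y) over outcomes with S + T > 3 gives 112/25.
E[S + T | S + T > 3] = (112/25) / (176/225) = 63/11.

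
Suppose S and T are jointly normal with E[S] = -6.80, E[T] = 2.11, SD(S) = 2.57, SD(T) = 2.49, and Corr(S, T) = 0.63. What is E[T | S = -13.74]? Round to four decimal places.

-2.1261

E[T | S=x] = μ_T + ρ(σ_T/σ_S)(x − μ_S) for jointly normal variables.
E[T | S=-13.74] = 2.11 + (0.63)·(2.49/2.57)·(-13.74 − (-6.80)) = 2.11 + (0.61039)·(-6.94) = -2.1261.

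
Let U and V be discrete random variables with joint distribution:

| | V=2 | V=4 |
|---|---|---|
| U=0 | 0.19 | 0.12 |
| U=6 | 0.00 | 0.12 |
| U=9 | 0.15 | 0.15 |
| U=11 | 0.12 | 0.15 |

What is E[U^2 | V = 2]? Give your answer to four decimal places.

P(V = 2) = 0.46.
Σ U^2·P over the event = 0·(0.19) + 81·(0.15) + 121·(0.12) = 26.67.
E[U^2 | V = 2] = (26.67) / (0.46) = 57.9783.

57.9783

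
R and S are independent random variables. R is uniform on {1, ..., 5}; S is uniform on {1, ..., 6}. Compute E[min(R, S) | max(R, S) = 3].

P(max(R, S) = 3) = 1/6.
Summing min(R,S)·P(x,y) over outcomes with max(R, S) = 3 gives 3/10.
E[min(R, S) | max(R, S) = 3] = (3/10) / (1/6) = 9/5.

9/5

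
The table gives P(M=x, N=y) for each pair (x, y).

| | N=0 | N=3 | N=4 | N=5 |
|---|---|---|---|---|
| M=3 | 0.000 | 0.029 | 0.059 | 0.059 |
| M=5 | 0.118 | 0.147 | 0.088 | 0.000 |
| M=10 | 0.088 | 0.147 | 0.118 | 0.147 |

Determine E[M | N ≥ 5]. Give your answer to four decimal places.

P(N ≥ 5) = 0.206.
Σ M·P over the event = 3·(0.059) + 10·(0.147) = 1.647.
E[M | N ≥ 5] = (1.647) / (0.206) = 7.9951.

7.9951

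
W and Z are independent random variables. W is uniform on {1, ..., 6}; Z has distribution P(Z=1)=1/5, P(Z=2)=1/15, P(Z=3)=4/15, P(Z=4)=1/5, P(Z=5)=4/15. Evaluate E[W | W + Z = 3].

7/4

P(W + Z = 3) = 2/45.
Summing W·P(x,y) over outcomes with W + Z = 3 gives 7/90.
E[W | W + Z = 3] = (7/90) / (2/45) = 7/4.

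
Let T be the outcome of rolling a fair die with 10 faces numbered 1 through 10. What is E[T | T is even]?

Given T is even, T is equally likely to be any of {2, 4, 6, 8, 10}.
E[T | T is even] = (2 + 4 + 6 + 8 + 10) / 5 = 6.

6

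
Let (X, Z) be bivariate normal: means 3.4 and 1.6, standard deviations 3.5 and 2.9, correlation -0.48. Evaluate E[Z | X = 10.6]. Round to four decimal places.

For a bivariate normal, E[Z | X=x] = μ_Z + ρ·(σ_Z/σ_X)·(x − μ_X).
E[Z | X=10.6] = 1.6 + (-0.48)·(2.9/3.5)·(10.6 − (3.4)) = 1.6 + (-0.39771)·(7.2) = -1.2635.

-1.2635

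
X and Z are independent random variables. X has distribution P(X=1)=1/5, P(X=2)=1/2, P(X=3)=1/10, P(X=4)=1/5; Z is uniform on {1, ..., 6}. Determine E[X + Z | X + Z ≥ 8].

P(X + Z ≥ 8) = 13/60.
Summing (X+Z)·P(x,y) over outcomes with X + Z ≥ 8 gives 37/20.
E[X + Z | X + Z ≥ 8] = (37/20) / (13/60) = 111/13.

111/13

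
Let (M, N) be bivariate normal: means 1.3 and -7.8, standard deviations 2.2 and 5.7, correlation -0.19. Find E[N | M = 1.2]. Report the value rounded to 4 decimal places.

For a bivariate normal, E[N | M=x] = μ_N + ρ·(σ_N/σ_M)·(x − μ_M).
E[N | M=1.2] = -7.8 + (-0.19)·(5.7/2.2)·(1.2 − (1.3)) = -7.8 + (-0.49227)·(-0.1) = -7.7508.

-7.7508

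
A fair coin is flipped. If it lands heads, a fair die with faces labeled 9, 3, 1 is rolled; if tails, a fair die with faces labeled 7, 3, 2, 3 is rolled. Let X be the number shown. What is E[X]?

E[X | heads] = (9+3+1)/3 = 13/3.
E[X | tails] = (7+3+2+3)/4 = 15/4.
E[X] = (1/2)·(13/3) + (1/2)·(15/4) = 97/24.

97/24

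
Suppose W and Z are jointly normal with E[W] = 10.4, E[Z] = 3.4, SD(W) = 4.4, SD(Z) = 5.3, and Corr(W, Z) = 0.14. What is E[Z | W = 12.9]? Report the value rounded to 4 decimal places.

For a bivariate normal, E[Z | W=x] = μ_Z + ρ·(σ_Z/σ_W)·(x − μ_W).
E[Z | W=12.9] = 3.4 + (0.14)·(5.3/4.4)·(12.9 − (10.4)) = 3.4 + (0.16864)·(2.5) = 3.8216.

3.8216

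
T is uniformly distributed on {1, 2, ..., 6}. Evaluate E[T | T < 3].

3/2

Given T < 3, T is equally likely to be any of {1, 2}.
E[T | T < 3] = (1 + 2) / 2 = 3/2.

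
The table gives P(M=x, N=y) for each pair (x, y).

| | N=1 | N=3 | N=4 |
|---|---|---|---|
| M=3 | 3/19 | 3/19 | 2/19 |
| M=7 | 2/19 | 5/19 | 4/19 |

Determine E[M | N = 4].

17/3

P(N = 4) = 6/19.
Summing M·P(M=x,N=y) over the conditioning event gives 34/19.
E[M | N = 4] = (34/19) / (6/19) = 17/3.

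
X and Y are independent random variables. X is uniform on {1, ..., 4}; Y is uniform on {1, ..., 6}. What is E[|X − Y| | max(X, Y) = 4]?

P(max(X, Y) = 4) = 7/24.
Summing |X−Y|·P(x,y) over outcomes with max(X, Y) = 4 gives 1/2.
E[|X − Y| | max(X, Y) = 4] = (1/2) / (7/24) = 12/7.

12/7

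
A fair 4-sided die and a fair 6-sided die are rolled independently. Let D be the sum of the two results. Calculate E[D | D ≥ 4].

136/21

P(D ≥ 4) = 7/8.
Σ over the event: 4·1/8 + 5·1/6 + 6·1/6 + 7·1/6 + 8·1/8 + 9·1/12 + 10·1/24 = 17/3.
E[D | D ≥ 4] = (17/3) / (7/8) = 136/21.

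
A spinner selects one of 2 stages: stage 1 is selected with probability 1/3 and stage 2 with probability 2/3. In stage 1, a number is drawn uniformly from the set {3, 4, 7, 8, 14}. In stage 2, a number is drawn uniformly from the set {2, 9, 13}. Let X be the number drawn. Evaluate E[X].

116/15

E[X | stage 1] = (3+4+7+8+14)/5 = 36/5.
E[X | stage 2] = (2+9+13)/3 = 8.
E[X] = (1/3)·(36/5) + (2/3)·(8) = 116/15.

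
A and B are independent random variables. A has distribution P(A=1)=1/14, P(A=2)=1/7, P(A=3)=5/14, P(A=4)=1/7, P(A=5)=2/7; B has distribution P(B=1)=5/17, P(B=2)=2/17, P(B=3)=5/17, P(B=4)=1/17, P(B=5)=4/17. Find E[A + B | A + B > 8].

P(A + B > 8) = 2/17.
Summing (A+B)·P(x,y) over outcomes with A + B > 8 gives 134/119.
E[A + B | A + B > 8] = (134/119) / (2/17) = 67/7.

67/7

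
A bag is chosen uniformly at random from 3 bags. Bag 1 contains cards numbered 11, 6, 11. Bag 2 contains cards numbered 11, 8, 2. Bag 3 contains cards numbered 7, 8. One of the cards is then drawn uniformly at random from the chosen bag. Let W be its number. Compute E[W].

143/18

E[W | bag 1] = (11+6+11)/3 = 28/3.
E[W | bag 2] = (11+8+2)/3 = 7.
E[W | bag 3] = (7+8)/2 = 15/2.
By the law of total expectation,
E[W] = (1/3)·(28/3) + (1/3)·(7) + (1/3)·(15/2) = 143/18.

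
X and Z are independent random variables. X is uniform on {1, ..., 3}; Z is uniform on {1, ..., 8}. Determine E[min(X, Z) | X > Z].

Outcomes with X > Z: (2,1), (3,1), (3,2), each with probability 1/24.
E[min(X, Z) | X > Z] = (1 + 1 + 2) / 3 = 4/3.

4/3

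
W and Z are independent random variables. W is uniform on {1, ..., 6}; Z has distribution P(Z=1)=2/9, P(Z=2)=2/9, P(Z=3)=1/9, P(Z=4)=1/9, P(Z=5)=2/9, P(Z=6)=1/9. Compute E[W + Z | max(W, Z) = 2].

10/3

P(max(W, Z) = 2) = 1/9.
Summing (W+Z)·P(x,y) over outcomes with max(W, Z) = 2 gives 10/27.
E[W + Z | max(W, Z) = 2] = (10/27) / (1/9) = 10/3.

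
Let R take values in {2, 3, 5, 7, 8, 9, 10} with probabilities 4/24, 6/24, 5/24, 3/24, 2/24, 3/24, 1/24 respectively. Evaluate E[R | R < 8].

P(R < 8) = 3/4.
Σ over the event: 2·1/6 + 3·1/4 + 5·5/24 + 7·1/8 = 3.
E[R | R < 8] = (3) / (3/4) = 4.

4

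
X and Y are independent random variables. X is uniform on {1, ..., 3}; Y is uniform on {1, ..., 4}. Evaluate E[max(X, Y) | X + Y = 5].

10/3

Outcomes with X + Y = 5: (1,4), (2,3), (3,2), each with probability 1/12.
E[max(X, Y) | X + Y = 5] = (4 + 3 + 3) / 3 = 10/3.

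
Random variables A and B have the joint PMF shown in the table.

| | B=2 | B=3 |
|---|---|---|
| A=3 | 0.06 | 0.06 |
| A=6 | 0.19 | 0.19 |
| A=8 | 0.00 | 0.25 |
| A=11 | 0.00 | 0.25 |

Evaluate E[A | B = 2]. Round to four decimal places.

5.2800

P(B = 2) = 0.25.
Σ A·P over the event = 3·(0.06) + 6·(0.19) = 1.32.
E[A | B = 2] = (1.32) / (0.25) = 5.2800.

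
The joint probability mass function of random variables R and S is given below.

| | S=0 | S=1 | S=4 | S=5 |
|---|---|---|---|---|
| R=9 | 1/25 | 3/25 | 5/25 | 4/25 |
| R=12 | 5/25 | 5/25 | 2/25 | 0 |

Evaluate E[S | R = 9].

P(R = 9) = 13/25.
Σ S·P over the event = 0·(1/25) + 1·(3/25) + 4·(5/25) + 5·(4/25) = 43/25.
E[S | R = 9] = (43/25) / (13/25) = 43/13.

43/13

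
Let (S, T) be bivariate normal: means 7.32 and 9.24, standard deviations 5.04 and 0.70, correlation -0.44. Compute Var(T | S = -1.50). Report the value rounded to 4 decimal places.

0.3951

For a bivariate normal, Var(T | S=x) = σ_T²(1 − ρ²).
Var(T | S=-1.50) = (0.70)²·(1 − (-0.44)²) = 0.49·0.8064 = 0.3951.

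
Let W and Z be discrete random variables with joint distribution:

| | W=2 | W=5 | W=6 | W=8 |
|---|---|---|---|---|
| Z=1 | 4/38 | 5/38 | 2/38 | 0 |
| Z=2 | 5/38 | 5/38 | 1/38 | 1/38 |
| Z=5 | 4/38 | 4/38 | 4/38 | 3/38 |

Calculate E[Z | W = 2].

34/13

P(W = 2) = 13/38.
Summing Z·P(W=x,Z=y) over the conditioning event gives 17/19.
E[Z | W = 2] = (17/19) / (13/38) = 34/13.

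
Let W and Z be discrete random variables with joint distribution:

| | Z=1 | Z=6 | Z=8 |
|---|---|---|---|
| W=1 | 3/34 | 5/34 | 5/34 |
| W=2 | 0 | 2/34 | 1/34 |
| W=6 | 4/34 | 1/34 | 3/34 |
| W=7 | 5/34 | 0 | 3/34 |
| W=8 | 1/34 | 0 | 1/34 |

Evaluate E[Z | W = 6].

P(W = 6) = 4/17.
Summing Z·P(W=x,Z=y) over the conditioning event gives 1.
E[Z | W = 6] = (1) / (4/17) = 17/4.

17/4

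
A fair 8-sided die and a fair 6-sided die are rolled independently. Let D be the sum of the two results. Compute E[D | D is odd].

P(D is odd) = 1/2.
Σ over the event: 3·1/24 + 5·1/12 + 7·1/8 + 9·1/8 + 11·1/12 + 13·1/24 = 4.
E[D | D is odd] = (4) / (1/2) = 8.

8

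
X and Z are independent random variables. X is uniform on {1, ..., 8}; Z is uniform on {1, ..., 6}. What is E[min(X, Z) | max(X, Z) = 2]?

4/3

Outcomes with max(X, Z) = 2: (1,2), (2,1), (2,2), each with probability 1/48.
E[min(X, Z) | max(X, Z) = 2] = (1 + 1 + 2) / 3 = 4/3.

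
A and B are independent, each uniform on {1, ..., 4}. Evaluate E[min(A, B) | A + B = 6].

Outcomes with A + B = 6: (2,4), (3,3), (4,2), each with probability 1/16.
E[min(A, B) | A + B = 6] = (2 + 3 + 2) / 3 = 7/3.

7/3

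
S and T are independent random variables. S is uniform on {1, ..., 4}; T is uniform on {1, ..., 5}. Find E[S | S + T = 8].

7/2

Outcomes with S + T = 8: (3,5), (4,4), each with probability 1/20.
E[S | S + T = 8] = (3 + 4) / 2 = 7/2.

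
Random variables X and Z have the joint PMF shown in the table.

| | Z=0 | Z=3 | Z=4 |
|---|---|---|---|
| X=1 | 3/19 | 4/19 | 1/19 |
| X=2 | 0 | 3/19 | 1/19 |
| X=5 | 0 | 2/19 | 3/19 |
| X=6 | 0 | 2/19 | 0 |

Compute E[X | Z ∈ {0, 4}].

P(Z ∈ {0, 4}) = 8/19.
Σ X·P over the event = 1·(3/19) + 1·(1/19) + 2·(1/19) + 5·(3/19) = 21/19.
E[X | Z ∈ {0, 4}] = (21/19) / (8/19) = 21/8.

21/8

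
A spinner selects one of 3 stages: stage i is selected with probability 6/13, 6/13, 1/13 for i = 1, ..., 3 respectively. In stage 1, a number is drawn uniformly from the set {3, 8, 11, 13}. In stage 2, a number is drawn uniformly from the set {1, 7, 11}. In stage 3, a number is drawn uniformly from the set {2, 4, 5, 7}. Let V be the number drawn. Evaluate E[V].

95/13

E[V | stage 1] = (3+8+11+13)/4 = 35/4.
E[V | stage 2] = (1+7+11)/3 = 19/3.
E[V | stage 3] = (2+4+5+7)/4 = 9/2.
By the law of total expectation,
E[V] = (6/13)·(35/4) + (6/13)·(19/3) + (1/13)·(9/2) = 95/13.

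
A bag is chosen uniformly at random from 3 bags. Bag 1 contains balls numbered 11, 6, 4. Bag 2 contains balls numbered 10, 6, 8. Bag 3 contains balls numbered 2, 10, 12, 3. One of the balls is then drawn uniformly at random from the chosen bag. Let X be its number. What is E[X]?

29/4

E[X | bag 1] = (11+6+4)/3 = 7.
E[X | bag 2] = (10+6+8)/3 = 8.
E[X | bag 3] = (2+10+12+3)/4 = 27/4.
E[X] = (1/3)·(7) + (1/3)·(8) + (1/3)·(27/4) = 29/4.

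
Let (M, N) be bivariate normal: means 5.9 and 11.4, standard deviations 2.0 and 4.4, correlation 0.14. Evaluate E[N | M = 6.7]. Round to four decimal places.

The regression of N on M has slope ρ·σ_N/σ_M and passes through (μ_M, μ_N).
E[N | M=6.7] = 11.4 + (0.14)·(4.4/2.0)·(6.7 − (5.9)) = 11.4 + (0.308)·(0.8) = 11.6464.

11.6464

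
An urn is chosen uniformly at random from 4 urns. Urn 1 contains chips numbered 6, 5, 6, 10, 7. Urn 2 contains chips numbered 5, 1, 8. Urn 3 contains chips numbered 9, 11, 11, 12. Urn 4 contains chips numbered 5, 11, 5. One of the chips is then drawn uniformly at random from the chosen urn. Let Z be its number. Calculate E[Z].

E[Z | urn 1] = (6+5+6+10+7)/5 = 34/5.
E[Z | urn 2] = (5+1+8)/3 = 14/3.
E[Z | urn 3] = (9+11+11+12)/4 = 43/4.
E[Z | urn 4] = (5+11+5)/3 = 7.
E[Z] = (1/4)·(34/5) + (1/4)·(14/3) + (1/4)·(43/4) + (1/4)·(7) = 1753/240.

1753/240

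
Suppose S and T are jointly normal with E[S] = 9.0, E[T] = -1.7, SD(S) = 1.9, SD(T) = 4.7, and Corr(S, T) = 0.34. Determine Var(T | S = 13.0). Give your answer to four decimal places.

Var(T | S=x) = (1 − ρ²)·σ_T².
Var(T | S=13.0) = (4.7)²·(1 − (0.34)²) = 22.09·0.8844 = 19.5364.

19.5364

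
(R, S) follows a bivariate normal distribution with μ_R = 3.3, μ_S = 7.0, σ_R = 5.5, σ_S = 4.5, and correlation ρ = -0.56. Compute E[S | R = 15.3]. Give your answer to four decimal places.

E[S | R=x] = μ_S + ρ(σ_S/σ_R)(x − μ_R) for jointly normal variables.
E[S | R=15.3] = 7.0 + (-0.56)·(4.5/5.5)·(15.3 − (3.3)) = 7.0 + (-0.45818)·(12) = 1.5018.

1.5018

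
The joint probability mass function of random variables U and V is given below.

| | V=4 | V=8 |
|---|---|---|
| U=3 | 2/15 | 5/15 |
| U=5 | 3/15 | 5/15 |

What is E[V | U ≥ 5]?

13/2

P(U ≥ 5) = 8/15.
Σ V·P over the event = 4·(3/15) + 8·(5/15) = 52/15.
E[V | U ≥ 5] = (52/15) / (8/15) = 13/2.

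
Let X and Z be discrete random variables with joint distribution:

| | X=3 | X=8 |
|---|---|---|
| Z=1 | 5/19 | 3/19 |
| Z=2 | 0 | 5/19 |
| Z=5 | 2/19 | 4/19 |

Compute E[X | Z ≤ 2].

P(Z ≤ 2) = 13/19.
Σ X·P over the event = 3·(5/19) + 8·(3/19) + 8·(5/19) = 79/19.
E[X | Z ≤ 2] = (79/19) / (13/19) = 79/13.

79/13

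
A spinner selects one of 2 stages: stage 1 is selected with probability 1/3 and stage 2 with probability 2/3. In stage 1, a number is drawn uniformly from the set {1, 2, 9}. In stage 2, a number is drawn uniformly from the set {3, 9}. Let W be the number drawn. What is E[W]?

16/3

E[W | stage 1] = (1+2+9)/3 = 4.
E[W | stage 2] = (3+9)/2 = 6.
By the law of total expectation,
E[W] = (1/3)·(4) + (2/3)·(6) = 16/3.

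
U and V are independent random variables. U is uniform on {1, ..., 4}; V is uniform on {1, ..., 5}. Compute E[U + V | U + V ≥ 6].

7

P(U + V ≥ 6) = 1/2.
Summing (U+V)·P(x,y) over outcomes with U + V ≥ 6 gives 7/2.
E[U + V | U + V ≥ 6] = (7/2) / (1/2) = 7.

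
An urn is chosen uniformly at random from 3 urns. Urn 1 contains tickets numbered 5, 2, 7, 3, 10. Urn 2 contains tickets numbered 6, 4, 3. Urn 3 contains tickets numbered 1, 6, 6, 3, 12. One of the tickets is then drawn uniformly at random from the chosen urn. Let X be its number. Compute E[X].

46/9

E[X | urn 1] = (5+2+7+3+10)/5 = 27/5.
E[X | urn 2] = (6+4+3)/3 = 13/3.
E[X | urn 3] = (1+6+6+3+12)/5 = 28/5.
By the law of total expectation,
E[X] = (1/3)·(27/5) + (1/3)·(13/3) + (1/3)·(28/5) = 46/9.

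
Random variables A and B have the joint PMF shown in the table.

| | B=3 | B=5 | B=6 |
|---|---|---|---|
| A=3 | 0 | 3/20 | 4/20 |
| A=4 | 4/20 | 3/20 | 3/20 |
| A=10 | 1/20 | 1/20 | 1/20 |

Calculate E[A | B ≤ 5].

P(B ≤ 5) = 3/5.
Σ A·P over the event = 3·(3/20) + 4·(4/20) + 4·(3/20) + 10·(1/20) + 10·(1/20) = 57/20.
E[A | B ≤ 5] = (57/20) / (3/5) = 19/4.

19/4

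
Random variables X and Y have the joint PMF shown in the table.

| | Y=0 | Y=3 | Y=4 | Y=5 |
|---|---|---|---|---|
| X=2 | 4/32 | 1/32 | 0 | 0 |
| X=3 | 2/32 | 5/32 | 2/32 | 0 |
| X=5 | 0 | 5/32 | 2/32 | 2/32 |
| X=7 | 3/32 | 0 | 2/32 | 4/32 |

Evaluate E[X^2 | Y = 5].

P(Y = 5) = 3/16.
Σ X^2·P over the event = 25·(2/32) + 49·(4/32) = 123/16.
E[X^2 | Y = 5] = (123/16) / (3/16) = 41.

41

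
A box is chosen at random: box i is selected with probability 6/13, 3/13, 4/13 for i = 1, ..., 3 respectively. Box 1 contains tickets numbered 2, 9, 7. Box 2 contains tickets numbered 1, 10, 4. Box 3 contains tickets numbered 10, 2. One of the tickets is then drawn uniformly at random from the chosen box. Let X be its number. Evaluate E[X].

E[X | box 1] = (2+9+7)/3 = 6.
E[X | box 2] = (1+10+4)/3 = 5.
E[X | box 3] = (10+2)/2 = 6.
By the law of total expectation,
E[X] = (6/13)·(6) + (3/13)·(5) + (4/13)·(6) = 75/13.

75/13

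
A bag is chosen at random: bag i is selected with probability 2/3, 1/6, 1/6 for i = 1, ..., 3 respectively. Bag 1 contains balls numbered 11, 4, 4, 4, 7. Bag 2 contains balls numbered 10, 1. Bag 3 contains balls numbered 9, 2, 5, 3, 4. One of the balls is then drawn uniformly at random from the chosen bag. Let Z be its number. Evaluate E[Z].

E[Z | bag 1] = (11+4+4+4+7)/5 = 6.
E[Z | bag 2] = (10+1)/2 = 11/2.
E[Z | bag 3] = (9+2+5+3+4)/5 = 23/5.
By the law of total expectation,
E[Z] = (2/3)·(6) + (1/6)·(11/2) + (1/6)·(23/5) = 341/60.

341/60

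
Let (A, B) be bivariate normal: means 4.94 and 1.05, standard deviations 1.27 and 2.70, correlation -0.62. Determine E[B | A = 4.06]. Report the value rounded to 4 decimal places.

For a bivariate normal, E[B | A=x] = μ_B + ρ·(σ_B/σ_A)·(x − μ_A).
E[B | A=4.06] = 1.05 + (-0.62)·(2.70/1.27)·(4.06 − (4.94)) = 1.05 + (-1.3181)·(-0.88) = 2.2099.

2.2099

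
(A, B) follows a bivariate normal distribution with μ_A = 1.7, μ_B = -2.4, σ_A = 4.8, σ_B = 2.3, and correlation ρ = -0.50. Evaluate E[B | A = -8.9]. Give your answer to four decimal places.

The regression of B on A has slope ρ·σ_B/σ_A and passes through (μ_A, μ_B).
E[B | A=-8.9] = -2.4 + (-0.50)·(2.3/4.8)·(-8.9 − (1.7)) = -2.4 + (-0.239583)·(-10.6) = 0.1396.

0.1396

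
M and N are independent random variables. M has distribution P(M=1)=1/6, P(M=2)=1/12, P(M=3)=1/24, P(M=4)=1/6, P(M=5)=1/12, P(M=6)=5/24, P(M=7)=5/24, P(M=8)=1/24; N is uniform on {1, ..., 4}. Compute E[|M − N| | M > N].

P(M > N) = 17/24.
Summing |M−N|·P(x,y) over outcomes with M > N gives 77/32.
E[|M − N| | M > N] = (77/32) / (17/24) = 231/68.

231/68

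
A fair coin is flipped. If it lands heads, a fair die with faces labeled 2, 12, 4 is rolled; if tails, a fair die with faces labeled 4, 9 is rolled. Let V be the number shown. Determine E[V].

E[V | heads] = (2+12+4)/3 = 6.
E[V | tails] = (4+9)/2 = 13/2.
E[V] = (1/2)·(6) + (1/2)·(13/2) = 25/4.

25/4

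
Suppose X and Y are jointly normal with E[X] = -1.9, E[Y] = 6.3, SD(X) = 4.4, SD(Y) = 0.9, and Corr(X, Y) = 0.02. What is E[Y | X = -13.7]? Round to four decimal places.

6.2517

E[Y | X=x] = μ_Y + ρ(σ_Y/σ_X)(x − μ_X) for jointly normal variables.
E[Y | X=-13.7] = 6.3 + (0.02)·(0.9/4.4)·(-13.7 − (-1.9)) = 6.3 + (0.0040909)·(-11.8) = 6.2517.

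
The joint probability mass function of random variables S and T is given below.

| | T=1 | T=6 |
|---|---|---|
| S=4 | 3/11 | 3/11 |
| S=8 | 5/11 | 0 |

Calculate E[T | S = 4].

P(S = 4) = 6/11.
Σ T·P over the event = 1·(3/11) + 6·(3/11) = 21/11.
E[T | S = 4] = (21/11) / (6/11) = 7/2.

7/2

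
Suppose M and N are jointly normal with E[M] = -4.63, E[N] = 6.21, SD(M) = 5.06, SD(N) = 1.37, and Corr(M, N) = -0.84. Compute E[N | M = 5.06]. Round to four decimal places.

4.0062

For a bivariate normal, E[N | M=x] = μ_N + ρ·(σ_N/σ_M)·(x − μ_M).
E[N | M=5.06] = 6.21 + (-0.84)·(1.37/5.06)·(5.06 − (-4.63)) = 6.21 + (-0.22743)·(9.69) = 4.0062.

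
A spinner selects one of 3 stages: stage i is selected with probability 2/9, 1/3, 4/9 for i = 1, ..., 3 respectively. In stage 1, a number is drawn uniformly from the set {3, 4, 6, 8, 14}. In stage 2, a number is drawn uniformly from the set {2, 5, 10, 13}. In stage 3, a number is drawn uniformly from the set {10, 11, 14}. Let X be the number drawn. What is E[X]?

E[X | stage 1] = (3+4+6+8+14)/5 = 7.
E[X | stage 2] = (2+5+10+13)/4 = 15/2.
E[X | stage 3] = (10+11+14)/3 = 35/3.
E[X] = (2/9)·(7) + (1/3)·(15/2) + (4/9)·(35/3) = 499/54.

499/54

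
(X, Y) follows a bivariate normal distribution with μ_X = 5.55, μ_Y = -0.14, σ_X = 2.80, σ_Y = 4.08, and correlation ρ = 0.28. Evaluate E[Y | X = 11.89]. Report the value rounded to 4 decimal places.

2.4467

E[Y | X=x] = μ_Y + ρ(σ_Y/σ_X)(x − μ_X) for jointly normal variables.
E[Y | X=11.89] = -0.14 + (0.28)·(4.08/2.80)·(11.89 − (5.55)) = -0.14 + (0.408)·(6.34) = 2.4467.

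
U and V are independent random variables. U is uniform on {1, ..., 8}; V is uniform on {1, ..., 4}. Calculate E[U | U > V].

P(U > V) = 11/16.
Summing U·P(x,y) over outcomes with U > V gives 31/8.
E[U | U > V] = (31/8) / (11/16) = 62/11.

62/11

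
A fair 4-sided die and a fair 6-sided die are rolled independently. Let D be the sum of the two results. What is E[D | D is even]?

P(D is even) = 1/2.
Σ over the event: 2·1/24 + 4·1/8 + 6·1/6 + 8·1/8 + 10·1/24 = 3.
E[D | D is even] = (3) / (1/2) = 6.

6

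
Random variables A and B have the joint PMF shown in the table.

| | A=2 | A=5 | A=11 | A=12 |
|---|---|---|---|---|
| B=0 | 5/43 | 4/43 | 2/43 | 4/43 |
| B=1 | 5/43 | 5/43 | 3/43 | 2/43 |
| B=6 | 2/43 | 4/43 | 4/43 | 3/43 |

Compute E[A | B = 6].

P(B = 6) = 13/43.
Σ A·P over the event = 2·(2/43) + 5·(4/43) + 11·(4/43) + 12·(3/43) = 104/43.
E[A | B = 6] = (104/43) / (13/43) = 8.

8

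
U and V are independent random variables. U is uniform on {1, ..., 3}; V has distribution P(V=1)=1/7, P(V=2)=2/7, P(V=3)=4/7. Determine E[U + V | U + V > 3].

82/17

P(U + V > 3) = 17/21.
Summing (U+V)·P(x,y) over outcomes with U + V > 3 gives 82/21.
E[U + V | U + V > 3] = (82/21) / (17/21) = 82/17.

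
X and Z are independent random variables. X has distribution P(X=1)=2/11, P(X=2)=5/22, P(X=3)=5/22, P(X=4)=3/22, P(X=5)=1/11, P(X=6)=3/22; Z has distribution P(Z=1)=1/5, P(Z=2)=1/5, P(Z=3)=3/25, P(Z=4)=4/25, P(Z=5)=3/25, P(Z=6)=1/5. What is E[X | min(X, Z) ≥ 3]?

P(min(X, Z) ≥ 3) = 39/110.
Summing X·P(x,y) over outcomes with min(X, Z) ≥ 3 gives 3/2.
E[X | min(X, Z) ≥ 3] = (3/2) / (39/110) = 55/13.

55/13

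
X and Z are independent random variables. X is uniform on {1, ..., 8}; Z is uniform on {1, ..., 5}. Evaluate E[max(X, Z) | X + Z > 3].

195/37

P(X + Z > 3) = 37/40.
Summing max(X,Z)·P(x,y) over outcomes with X + Z > 3 gives 39/8.
E[max(X, Z) | X + Z > 3] = (39/8) / (37/40) = 195/37.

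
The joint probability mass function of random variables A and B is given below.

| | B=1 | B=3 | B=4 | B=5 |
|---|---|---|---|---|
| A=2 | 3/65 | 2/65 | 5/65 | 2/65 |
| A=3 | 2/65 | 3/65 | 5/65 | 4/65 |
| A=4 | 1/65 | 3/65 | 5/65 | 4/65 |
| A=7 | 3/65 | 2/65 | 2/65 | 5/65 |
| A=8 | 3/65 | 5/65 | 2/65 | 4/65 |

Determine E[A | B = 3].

79/15

P(B = 3) = 3/13.
Σ A·P over the event = 2·(2/65) + 3·(3/65) + 4·(3/65) + 7·(2/65) + 8·(5/65) = 79/65.
E[A | B = 3] = (79/65) / (3/13) = 79/15.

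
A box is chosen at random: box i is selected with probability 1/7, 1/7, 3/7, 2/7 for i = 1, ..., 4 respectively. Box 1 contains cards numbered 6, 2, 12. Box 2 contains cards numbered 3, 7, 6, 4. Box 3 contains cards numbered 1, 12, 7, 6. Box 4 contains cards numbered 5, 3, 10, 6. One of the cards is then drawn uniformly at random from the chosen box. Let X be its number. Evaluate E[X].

37/6

E[X | box 1] = (6+2+12)/3 = 20/3.
E[X | box 2] = (3+7+6+4)/4 = 5.
E[X | box 3] = (1+12+7+6)/4 = 13/2.
E[X | box 4] = (5+3+10+6)/4 = 6.
By the law of total expectation,
E[X] = (1/7)·(20/3) + (1/7)·(5) + (3/7)·(13/2) + (2/7)·(6) = 37/6.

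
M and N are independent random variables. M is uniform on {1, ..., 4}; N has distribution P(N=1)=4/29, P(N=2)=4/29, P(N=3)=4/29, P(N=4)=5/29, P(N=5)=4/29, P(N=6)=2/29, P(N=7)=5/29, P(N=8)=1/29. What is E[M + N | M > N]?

5

P(M > N) = 6/29.
Summing (M+N)·P(x,y) over outcomes with M > N gives 30/29.
E[M + N | M > N] = (30/29) / (6/29) = 5.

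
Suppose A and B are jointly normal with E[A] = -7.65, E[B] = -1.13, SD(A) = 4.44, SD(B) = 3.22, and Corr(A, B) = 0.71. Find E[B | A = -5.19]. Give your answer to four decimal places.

0.1367

The regression of B on A has slope ρ·σ_B/σ_A and passes through (μ_A, μ_B).
E[B | A=-5.19] = -1.13 + (0.71)·(3.22/4.44)·(-5.19 − (-7.65)) = -1.13 + (0.51491)·(2.46) = 0.1367.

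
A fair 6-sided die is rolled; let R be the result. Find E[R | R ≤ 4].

5/2

Given R ≤ 4, R is equally likely to be any of {1, 2, 3, 4}.
E[R | R ≤ 4] = (1 + 2 + 3 + 4) / 4 = 5/2.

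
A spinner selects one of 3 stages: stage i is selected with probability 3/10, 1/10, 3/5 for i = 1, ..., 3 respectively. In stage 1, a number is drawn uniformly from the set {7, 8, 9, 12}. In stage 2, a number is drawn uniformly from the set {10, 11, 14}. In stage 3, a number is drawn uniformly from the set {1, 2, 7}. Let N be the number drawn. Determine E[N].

88/15

E[N | stage 1] = (7+8+9+12)/4 = 9.
E[N | stage 2] = (10+11+14)/3 = 35/3.
E[N | stage 3] = (1+2+7)/3 = 10/3.
By the law of total expectation,
E[N] = (3/10)·(9) + (1/10)·(35/3) + (3/5)·(10/3) = 88/15.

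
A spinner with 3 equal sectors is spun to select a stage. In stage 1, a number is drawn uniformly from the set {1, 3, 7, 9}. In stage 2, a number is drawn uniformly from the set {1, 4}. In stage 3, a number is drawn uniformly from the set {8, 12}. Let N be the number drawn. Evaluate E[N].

E[N | stage 1] = (1+3+7+9)/4 = 5.
E[N | stage 2] = (1+4)/2 = 5/2.
E[N | stage 3] = (8+12)/2 = 10.
E[N] = (1/3)·(5) + (1/3)·(5/2) + (1/3)·(10) = 35/6.

35/6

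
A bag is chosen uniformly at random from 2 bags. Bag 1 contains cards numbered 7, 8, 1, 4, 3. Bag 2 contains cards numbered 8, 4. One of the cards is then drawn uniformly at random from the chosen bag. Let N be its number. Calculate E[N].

E[N | bag 1] = (7+8+1+4+3)/5 = 23/5.
E[N | bag 2] = (8+4)/2 = 6.
E[N] = (1/2)·(23/5) + (1/2)·(6) = 53/10.

53/10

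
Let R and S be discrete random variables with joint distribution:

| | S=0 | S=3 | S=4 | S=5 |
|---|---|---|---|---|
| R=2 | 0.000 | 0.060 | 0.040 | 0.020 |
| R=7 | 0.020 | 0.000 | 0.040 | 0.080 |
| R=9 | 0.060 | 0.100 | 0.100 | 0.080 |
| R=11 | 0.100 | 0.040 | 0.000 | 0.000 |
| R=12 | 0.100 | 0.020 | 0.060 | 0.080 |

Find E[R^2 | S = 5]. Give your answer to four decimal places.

84.6154

P(S = 5) = 0.260.
Summing R^2·P(R=x,S=y) over the conditioning event gives 22.000.
E[R^2 | S = 5] = (22.000) / (0.260) = 84.6154.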